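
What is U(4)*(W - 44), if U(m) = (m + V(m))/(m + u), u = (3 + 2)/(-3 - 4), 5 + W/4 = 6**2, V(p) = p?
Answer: 4480/23 ≈ 194.78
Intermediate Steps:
W = 124 (W = -20 + 4*6**2 = -20 + 4*36 = -20 + 144 = 124)
u = -5/7 (u = 5/(-7) = 5*(-1/7) = -5/7 ≈ -0.71429)
U(m) = 2*m/(-5/7 + m) (U(m) = (m + m)/(m - 5/7) = (2*m)/(-5/7 + m) = 2*m/(-5/7 + m))
U(4)*(W - 44) = (14*4/(-5 + 7*4))*(124 - 44) = (14*4/(-5 + 28))*80 = (14*4/23)*80 = (14*4*(1/23))*80 = (56/23)*80 = 4480/23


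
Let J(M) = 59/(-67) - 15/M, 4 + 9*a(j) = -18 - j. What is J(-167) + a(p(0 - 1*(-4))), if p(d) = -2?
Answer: -303412/100701 ≈ -3.0130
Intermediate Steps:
a(j) = -22/9 - j/9 (a(j) = -4/9 + (-18 - j)/9 = -4/9 + (-2 - j/9) = -22/9 - j/9)
J(M) = -59/67 - 15/M (J(M) = 59*(-1/67) - 15/M = -59/67 - 15/M)
J(-167) + a(p(0 - 1*(-4))) = (-59/67 - 15/(-167)) + (-22/9 - ⅑*(-2)) = (-59/67 - 15*(-1/167)) + (-22/9 + 2/9) = (-59/67 + 15/167) - 20/9 = -8848/11189 - 20/9 = -303412/100701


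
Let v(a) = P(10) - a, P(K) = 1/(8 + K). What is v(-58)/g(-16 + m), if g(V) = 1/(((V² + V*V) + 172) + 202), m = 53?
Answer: 1626020/9 ≈ 1.8067e+5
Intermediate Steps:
v(a) = 1/18 - a (v(a) = 1/(8 + 10) - a = 1/18 - a)
g(V) = 1/(374 + 2*V²) (g(V) = 1/(((V² + V²) + 172) + 202) = 1/((2*V² + 172) + 202) = 1/((172 + 2*V²) + 202) = 1/(374 + 2*V²))
v(-58)/g(-16 + m) = (1/18 - 1*(-58))/((1/(2*(187 + (-16 + 53)²)))) = (1/18 + 58)/((1/(2*(187 + 37²)))) = 1045/(18*((1/(2*(187 + 1369))))) = 1045/(18*(((½)/1556))) = 1045/(18*(((½)*(1/1556)))) = 1045/(18*(1/3112)) = (1045/18)*3112 = 1626020/9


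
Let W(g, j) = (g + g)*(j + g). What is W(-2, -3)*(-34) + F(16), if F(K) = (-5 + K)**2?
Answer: -559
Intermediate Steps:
W(g, j) = 2*g*(g + j) (W(g, j) = (2*g)*(g + j) = 2*g*(g + j))
W(-2, -3)*(-34) + F(16) = (2*(-2)*(-2 - 3))*(-34) + (-5 + 16)**2 = (2*(-2)*(-5))*(-34) + 11**2 = 20*(-34) + 121 = -680 + 121 = -559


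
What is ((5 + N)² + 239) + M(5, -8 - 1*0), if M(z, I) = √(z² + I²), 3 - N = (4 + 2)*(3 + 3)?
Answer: 1023 + √89 ≈ 1032.4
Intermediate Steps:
N = -33 (N = 3 - (4 + 2)*(3 + 3) = 3 - 6*6 = 3 - 1*36 = 3 - 36 = -33)
M(z, I) = √(I² + z²)
((5 + N)² + 239) + M(5, -8 - 1*0) = ((5 - 33)² + 239) + √((-8 - 1*0)² + 5²) = ((-28)² + 239) + √((-8 + 0)² + 25) = (784 + 239) + √((-8)² + 25) = 1023 + √(64 + 25) = 1023 + √89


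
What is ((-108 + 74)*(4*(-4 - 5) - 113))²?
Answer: 25664356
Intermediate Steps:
((-108 + 74)*(4*(-4 - 5) - 113))² = (-34*(4*(-9) - 113))² = (-34*(-36 - 113))² = (-34*(-149))² = 5066² = 25664356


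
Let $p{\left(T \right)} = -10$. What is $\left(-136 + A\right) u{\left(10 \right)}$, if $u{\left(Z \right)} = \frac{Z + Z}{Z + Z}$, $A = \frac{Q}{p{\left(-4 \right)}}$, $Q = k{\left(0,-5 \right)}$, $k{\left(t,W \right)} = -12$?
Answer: $- \frac{674}{5} \approx -134.8$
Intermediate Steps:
$Q = -12$
$A = \frac{6}{5}$ ($A = - \frac{12}{-10} = \left(-12\right) \left(- \frac{1}{10}\right) = \frac{6}{5} \approx 1.2$)
$u{\left(Z \right)} = 1$ ($u{\left(Z \right)} = \frac{2 Z}{2 Z} = 2 Z \frac{1}{2 Z} = 1$)
$\left(-136 + A\right) u{\left(10 \right)} = \left(-136 + \frac{6}{5}\right) 1 = \left(- \frac{674}{5}\right) 1 = - \frac{674}{5}$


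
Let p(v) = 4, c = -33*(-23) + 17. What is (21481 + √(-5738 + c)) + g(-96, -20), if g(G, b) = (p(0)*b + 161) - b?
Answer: 21582 + I*√4962 ≈ 21582.0 + 70.441*I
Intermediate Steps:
c = 776 (c = 759 + 17 = 776)
g(G, b) = 161 + 3*b (g(G, b) = (4*b + 161) - b = (161 + 4*b) - b = 161 + 3*b)
(21481 + √(-5738 + c)) + g(-96, -20) = (21481 + √(-5738 + 776)) + (161 + 3*(-20)) = (21481 + √(-4962)) + (161 - 60) = (21481 + I*√4962) + 101 = 21582 + I*√4962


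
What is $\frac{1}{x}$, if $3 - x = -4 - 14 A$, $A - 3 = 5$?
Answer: $\frac{1}{119} \approx 0.0084034$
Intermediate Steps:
$A = 8$ ($A = 3 + 5 = 8$)
$x = 119$ ($x = 3 - \left(-4 - 112\right) = 3 - -116 = 3 + 116 = 119$)
$\frac{1}{x} = \frac{1}{119}$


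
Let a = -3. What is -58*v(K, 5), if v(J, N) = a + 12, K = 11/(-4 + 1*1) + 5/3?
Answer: -522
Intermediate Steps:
K = -2 (K = 11/(-4 + 1) + 5*(1/3) = 11/(-3) + 5/3 = 11*(-1/3) + 5/3 = -11/3 + 5/3 = -2)
v(J, N) = 9 (v(J, N) = -3 + 12 = 9)
-58*v(K, 5) = -58*9 = -522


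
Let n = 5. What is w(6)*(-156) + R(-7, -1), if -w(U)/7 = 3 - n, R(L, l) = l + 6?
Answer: -2179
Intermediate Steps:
R(L, l) = 6 + l
w(U) = 14 (w(U) = -7*(3 - 1*5) = -7*(3 - 5) = -7*(-2) = 14)
w(6)*(-156) + R(-7, -1) = 14*(-156) + (6 - 1) = -2184 + 5 = -2179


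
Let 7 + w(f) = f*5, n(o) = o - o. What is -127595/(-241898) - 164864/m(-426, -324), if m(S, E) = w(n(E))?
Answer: 5697309291/241898 ≈ 23553.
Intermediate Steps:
n(o) = 0
w(f) = -7 + 5*f (w(f) = -7 + f*5 = -7 + 5*f)
m(S, E) = -7 (m(S, E) = -7 + 5*0 = -7 + 0 = -7)
-127595/(-241898) - 164864/m(-426, -324) = -127595/(-241898) - 164864/(-7) = -127595*(-1/241898) - 164864*(-1/7) = 127595/241898 + 23552 = 5697309291/241898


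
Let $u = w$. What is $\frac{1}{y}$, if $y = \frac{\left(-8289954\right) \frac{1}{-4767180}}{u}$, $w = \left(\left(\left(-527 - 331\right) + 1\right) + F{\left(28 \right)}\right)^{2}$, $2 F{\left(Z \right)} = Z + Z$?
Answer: $\frac{546033591730}{1381659} \approx 3.952 \cdot 10^{5}$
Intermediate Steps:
$F{\left(Z \right)} = Z$ ($F{\left(Z \right)} = \frac{Z + Z}{2} = \frac{2 Z}{2} = Z$)
$w = 687241$ ($w = \left(\left(\left(-527 - 331\right) + 1\right) + 28\right)^{2} = \left(\left(-858 + 1\right) + 28\right)^{2} = \left(-857 + 28\right)^{2} = \left(-829\right)^{2} = 687241$)
$u = 687241$
$y = \frac{1381659}{546033591730}$ ($y = \frac{\left(-8289954\right) \frac{1}{-4767180}}{687241} = \left(-8289954\right) \left(- \frac{1}{4767180}\right) \frac{1}{687241} = \frac{1381659}{794530} \cdot \frac{1}{687241} = \frac{1381659}{546033591730} \approx 2.5304 \cdot 10^{-6}$)
$\frac{1}{y} = \frac{1}{\frac{1381659}{546033591730}} = \frac{546033591730}{1381659}$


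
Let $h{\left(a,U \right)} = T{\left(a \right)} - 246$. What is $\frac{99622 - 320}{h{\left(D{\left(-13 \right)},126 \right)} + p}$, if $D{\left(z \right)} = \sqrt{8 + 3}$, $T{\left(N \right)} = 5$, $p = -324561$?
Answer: $- \frac{1211}{3961} \approx -0.30573$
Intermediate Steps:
$D{\left(z \right)} = \sqrt{11}$
$h{\left(a,U \right)} = -241$ ($h{\left(a,U \right)} = 5 - 246 = -241$)
$\frac{99622 - 320}{h{\left(D{\left(-13 \right)},126 \right)} + p} = \frac{99622 - 320}{-241 - 324561} = \frac{99302}{-324802} = 99302 \left(- \frac{1}{324802}\right) = - \frac{1211}{3961}$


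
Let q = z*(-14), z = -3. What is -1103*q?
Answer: -46326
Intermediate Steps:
q = 42 (q = -3*(-14) = 42)
-1103*q = -1103*42 = -46326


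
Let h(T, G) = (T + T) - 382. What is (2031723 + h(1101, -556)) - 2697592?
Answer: -664049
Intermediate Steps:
h(T, G) = -382 + 2*T (h(T, G) = 2*T - 382 = -382 + 2*T)
(2031723 + h(1101, -556)) - 2697592 = (2031723 + (-382 + 2*1101)) - 2697592 = (2031723 + (-382 + 2202)) - 2697592 = (2031723 + 1820) - 2697592 = 2033543 - 2697592 = -664049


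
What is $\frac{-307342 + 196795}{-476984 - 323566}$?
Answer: $\frac{12283}{88950} \approx 0.13809$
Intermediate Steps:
$\frac{-307342 + 196795}{-476984 - 323566} = - \frac{110547}{-800550} = \left(-110547\right) \left(- \frac{1}{800550}\right) = \frac{12283}{88950}$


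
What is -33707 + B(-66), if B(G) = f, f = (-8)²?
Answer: -33643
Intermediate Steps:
f = 64
B(G) = 64
-33707 + B(-66) = -33707 + 64 = -33643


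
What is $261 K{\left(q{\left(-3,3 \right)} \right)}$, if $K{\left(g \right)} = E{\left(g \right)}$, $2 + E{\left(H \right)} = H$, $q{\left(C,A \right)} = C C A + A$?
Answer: $7308$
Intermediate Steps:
$q{\left(C,A \right)} = A + A C^{2}$ ($q{\left(C,A \right)} = C^{2} A + A = A C^{2} + A = A + A C^{2}$)
$E{\left(H \right)} = -2 + H$
$K{\left(g \right)} = -2 + g$
$261 K{\left(q{\left(-3,3 \right)} \right)} = 261 \left(-2 + 3 \left(1 + \left(-3\right)^{2}\right)\right) = 261 \left(-2 + 3 \left(1 + 9\right)\right) = 261 \left(-2 + 3 \cdot 10\right) = 261 \left(-2 + 30\right) = 261 \cdot 28 = 7308$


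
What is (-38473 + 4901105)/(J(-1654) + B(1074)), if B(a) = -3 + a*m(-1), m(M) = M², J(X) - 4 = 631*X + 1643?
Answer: -1215658/260239 ≈ -4.6713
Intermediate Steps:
J(X) = 1647 + 631*X (J(X) = 4 + (631*X + 1643) = 4 + (1643 + 631*X) = 1647 + 631*X)
B(a) = -3 + a (B(a) = -3 + a*(-1)² = -3 + a*1 = -3 + a)
(-38473 + 4901105)/(J(-1654) + B(1074)) = (-38473 + 4901105)/((1647 + 631*(-1654)) + (-3 + 1074)) = 4862632/((1647 - 1043674) + 1071) = 4862632/(-1042027 + 1071) = 4862632/(-1040956) = 4862632*(-1/1040956) = -1215658/260239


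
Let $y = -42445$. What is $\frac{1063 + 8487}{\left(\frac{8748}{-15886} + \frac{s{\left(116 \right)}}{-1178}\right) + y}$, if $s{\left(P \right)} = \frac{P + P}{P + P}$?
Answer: $- \frac{17871591140}{79431365709} \approx -0.22499$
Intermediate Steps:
$s{\left(P \right)} = 1$ ($s{\left(P \right)} = \frac{2 P}{2 P} = 2 P \frac{1}{2 P} = 1$)
$\frac{1063 + 8487}{\left(\frac{8748}{-15886} + \frac{s{\left(116 \right)}}{-1178}\right) + y} = \frac{1063 + 8487}{\left(\frac{8748}{-15886} + 1 \frac{1}{-1178}\right) - 42445} = \frac{9550}{\left(8748 \left(- \frac{1}{15886}\right) + 1 \left(- \frac{1}{1178}\right)\right) - 42445} = \frac{9550}{\left(- \frac{4374}{7943} - \frac{1}{1178}\right) - 42445} = \frac{9550}{- \frac{5160515}{9356854} - 42445} = \frac{9550}{- \frac{397156828545}{9356854}} = 9550 \left(- \frac{9356854}{397156828545}\right) = - \frac{17871591140}{79431365709}$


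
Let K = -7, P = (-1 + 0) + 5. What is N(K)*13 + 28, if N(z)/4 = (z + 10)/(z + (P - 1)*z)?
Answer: 157/7 ≈ 22.429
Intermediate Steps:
P = 4 (P = -1 + 5 = 4)
N(z) = (10 + z)/z (N(z) = 4*((z + 10)/(z + (4 - 1)*z)) = 4*((10 + z)/(z + 3*z)) = 4*((10 + z)/((4*z))) = 4*((10 + z)*(1/(4*z))) = 4*((10 + z)/(4*z)) = (10 + z)/z)
N(K)*13 + 28 = ((10 - 7)/(-7))*13 + 28 = -⅐*3*13 + 28 = -3/7*13 + 28 = -39/7 + 28 = 157/7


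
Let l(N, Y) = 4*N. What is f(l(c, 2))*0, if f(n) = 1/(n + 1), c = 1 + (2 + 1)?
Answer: 0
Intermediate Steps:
c = 4 (c = 1 + 3 = 4)
f(n) = 1/(1 + n)
f(l(c, 2))*0 = 0/(1 + 4*4) = 0/(1 + 16) = 0/17 = (1/17)*0 = 0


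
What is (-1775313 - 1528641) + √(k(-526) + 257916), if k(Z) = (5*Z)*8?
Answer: -3303954 + 2*√59219 ≈ -3.3035e+6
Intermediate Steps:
k(Z) = 40*Z
(-1775313 - 1528641) + √(k(-526) + 257916) = (-1775313 - 1528641) + √(40*(-526) + 257916) = -3303954 + √(-21040 + 257916) = -3303954 + √236876 = -3303954 + 2*√59219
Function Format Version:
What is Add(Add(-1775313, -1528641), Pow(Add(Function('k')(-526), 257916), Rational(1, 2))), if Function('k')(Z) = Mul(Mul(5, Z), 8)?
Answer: Add(-3303954, Mul(2, Pow(59219, Rational(1, 2)))) ≈ -3.3035e+6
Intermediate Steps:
Function('k')(Z) = Mul(40, Z)
Add(Add(-1775313, -1528641), Pow(Add(Function('k')(-526), 257916), Rational(1, 2))) = Add(Add(-1775313, -1528641), Pow(Add(Mul(40, -526), 257916), Rational(1, 2))) = Add(-3303954, Pow(Add(-21040, 257916), Rational(1, 2))) = Add(-3303954, Pow(236876, Rational(1, 2))) = Add(-3303954, Mul(2, Pow(59219, Rational(1, 2))))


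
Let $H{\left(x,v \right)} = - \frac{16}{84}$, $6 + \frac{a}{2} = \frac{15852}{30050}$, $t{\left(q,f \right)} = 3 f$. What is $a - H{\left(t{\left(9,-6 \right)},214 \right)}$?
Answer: $- \frac{3393308}{315525} \approx -10.754$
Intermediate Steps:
$a = - \frac{164448}{15025}$ ($a = -12 + 2 \cdot \frac{15852}{30050} = -12 + 2 \cdot 15852 \cdot \frac{1}{30050} = -12 + 2 \cdot \frac{7926}{15025} = -12 + \frac{15852}{15025} = - \frac{164448}{15025} \approx -10.945$)
$H{\left(x,v \right)} = - \frac{4}{21}$ ($H{\left(x,v \right)} = \left(-16\right) \frac{1}{84} = - \frac{4}{21}$)
$a - H{\left(t{\left(9,-6 \right)},214 \right)} = - \frac{164448}{15025} - - \frac{4}{21} = - \frac{164448}{15025} + \frac{4}{21} = - \frac{3393308}{315525}$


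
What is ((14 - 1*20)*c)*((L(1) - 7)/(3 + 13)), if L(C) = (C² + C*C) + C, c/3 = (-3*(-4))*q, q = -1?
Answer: -54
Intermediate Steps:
c = -36 (c = 3*(-3*(-4)*(-1)) = 3*(12*(-1)) = 3*(-12) = -36)
L(C) = C + 2*C² (L(C) = (C² + C²) + C = 2*C² + C = C + 2*C²)
((14 - 1*20)*c)*((L(1) - 7)/(3 + 13)) = ((14 - 1*20)*(-36))*((1*(1 + 2*1) - 7)/(3 + 13)) = ((14 - 20)*(-36))*((1*(1 + 2) - 7)/16) = (-6*(-36))*((1*3 - 7)*(1/16)) = 216*((3 - 7)*(1/16)) = 216*(-4*1/16) = 216*(-¼) = -54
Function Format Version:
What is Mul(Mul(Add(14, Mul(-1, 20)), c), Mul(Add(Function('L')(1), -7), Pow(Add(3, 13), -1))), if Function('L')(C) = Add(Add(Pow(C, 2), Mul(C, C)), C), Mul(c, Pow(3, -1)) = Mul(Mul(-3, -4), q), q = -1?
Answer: -54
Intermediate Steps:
c = -36 (c = Mul(3, Mul(Mul(-3, -4), -1)) = Mul(3, Mul(12, -1)) = Mul(3, -12) = -36)
Function('L')(C) = Add(C, Mul(2, Pow(C, 2))) (Function('L')(C) = Add(Add(Pow(C, 2), Pow(C, 2)), C) = Add(Mul(2, Pow(C, 2)), C) = Add(C, Mul(2, Pow(C, 2))))
Mul(Mul(Add(14, Mul(-1, 20)), c), Mul(Add(Function('L')(1), -7), Pow(Add(3, 13), -1))) = Mul(Mul(Add(14, Mul(-1, 20)), -36), Mul(Add(Mul(1, Add(1, Mul(2, 1))), -7), Pow(Add(3, 13), -1))) = Mul(Mul(Add(14, -20), -36), Mul(Add(Mul(1, Add(1, 2)), -7), Pow(16, -1))) = Mul(Mul(-6, -36), Mul(Add(Mul(1, 3), -7), Rational(1, 16))) = Mul(216, Mul(Add(3, -7), Rational(1, 16))) = Mul(216, Mul(-4, Rational(1, 16))) = Mul(216, Rational(-1, 4)) = -54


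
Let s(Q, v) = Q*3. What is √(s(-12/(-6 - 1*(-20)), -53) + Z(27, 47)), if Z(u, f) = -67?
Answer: I*√3409/7 ≈ 8.3409*I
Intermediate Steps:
s(Q, v) = 3*Q
√(s(-12/(-6 - 1*(-20)), -53) + Z(27, 47)) = √(3*(-12/(-6 - 1*(-20))) - 67) = √(3*(-12/(-6 + 20)) - 67) = √(3*(-12/14) - 67) = √(3*(-12*1/14) - 67) = √(3*(-6/7) - 67) = √(-18/7 - 67) = √(-487/7) = I*√3409/7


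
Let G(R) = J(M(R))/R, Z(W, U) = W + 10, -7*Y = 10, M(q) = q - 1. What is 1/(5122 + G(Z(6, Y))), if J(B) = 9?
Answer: 16/81961 ≈ 0.00019521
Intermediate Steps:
M(q) = -1 + q
Y = -10/7 (Y = -⅐*10 = -10/7 ≈ -1.4286)
Z(W, U) = 10 + W
G(R) = 9/R
1/(5122 + G(Z(6, Y))) = 1/(5122 + 9/(10 + 6)) = 1/(5122 + 9/16) = 1/(81961/16) = 16/81961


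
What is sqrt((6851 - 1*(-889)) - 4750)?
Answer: sqrt(2990) ≈ 54.681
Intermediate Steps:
sqrt((6851 - 1*(-889)) - 4750) = sqrt((6851 + 889) - 4750) = sqrt(7740 - 4750) = sqrt(2990)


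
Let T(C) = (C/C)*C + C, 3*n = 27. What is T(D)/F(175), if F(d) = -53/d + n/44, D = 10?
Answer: -154000/757 ≈ -203.43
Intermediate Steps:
n = 9 (n = (⅓)*27 = 9)
T(C) = 2*C (T(C) = 1*C + C = C + C = 2*C)
F(d) = 9/44 - 53/d (F(d) = -53/d + 9/44 = 9/44 - 53/d)
T(D)/F(175) = (2*10)/(9/44 - 53/175) = 20/(9/44 - 53*1/175) = 20/(9/44 - 53/175) = 20/(-757/7700) = 20*(-7700/757) = -154000/757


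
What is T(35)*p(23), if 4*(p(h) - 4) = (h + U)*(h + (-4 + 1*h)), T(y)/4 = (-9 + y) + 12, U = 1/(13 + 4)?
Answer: 635968/17 ≈ 37410.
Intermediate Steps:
U = 1/17 ≈ 0.058824
T(y) = 12 + 4*y (T(y) = 4*((-9 + y) + 12) = 4*(3 + y) = 12 + 4*y)
p(h) = 4 + (-4 + 2*h)*(1/17 + h)/4 (p(h) = 4 + ((h + 1/17)*(h + (-4 + 1*h)))/4 = 4 + ((1/17 + h)*(h + (-4 + h)))/4 = 4 + ((1/17 + h)*(-4 + 2*h))/4 = 4 + ((-4 + 2*h)*(1/17 + h))/4 = 4 + (-4 + 2*h)*(1/17 + h)/4)
T(35)*p(23) = (12 + 4*35)*(67/17 + (½)*23² - 33/34*23) = (12 + 140)*(67/17 + (½)*529 - 759/34) = 152*(67/17 + 529/2 - 759/34) = 152*(4184/17) = 635968/17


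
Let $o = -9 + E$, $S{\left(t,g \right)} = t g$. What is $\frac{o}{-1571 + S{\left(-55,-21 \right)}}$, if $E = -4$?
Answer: $\frac{1}{32} \approx 0.03125$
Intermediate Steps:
$S{\left(t,g \right)} = g t$
$o = -13$ ($o = -9 - 4 = -13$)
$\frac{o}{-1571 + S{\left(-55,-21 \right)}} = \frac{1}{-1571 - -1155} \left(-13\right) = \frac{1}{-1571 + 1155} \left(-13\right) = \frac{1}{-416} \left(-13\right) = \left(- \frac{1}{416}\right) \left(-13\right) = \frac{1}{32}$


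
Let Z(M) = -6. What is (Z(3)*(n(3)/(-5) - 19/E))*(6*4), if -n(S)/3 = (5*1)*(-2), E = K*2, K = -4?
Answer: 522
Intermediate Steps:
E = -8 (E = -4*2 = -8)
n(S) = 30 (n(S) = -3*5*1*(-2) = -15*(-2) = -3*(-10) = 30)
(Z(3)*(n(3)/(-5) - 19/E))*(6*4) = (-6*(30/(-5) - 19/(-8)))*(6*4) = -6*(30*(-1/5) - 19*(-1/8))*24 = -6*(-6 + 19/8)*24 = -6*(-29/8)*24 = (87/4)*24 = 522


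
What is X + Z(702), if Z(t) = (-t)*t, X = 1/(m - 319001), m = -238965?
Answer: -274967876665/557966 ≈ -4.9280e+5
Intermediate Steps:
X = -1/557966 (X = 1/(-238965 - 319001) = 1/(-557966) = -1/557966 ≈ -1.7922e-6)
Z(t) = -t**2
X + Z(702) = -1/557966 - 1*702**2 = -1/557966 - 1*492804 = -1/557966 - 492804 = -274967876665/557966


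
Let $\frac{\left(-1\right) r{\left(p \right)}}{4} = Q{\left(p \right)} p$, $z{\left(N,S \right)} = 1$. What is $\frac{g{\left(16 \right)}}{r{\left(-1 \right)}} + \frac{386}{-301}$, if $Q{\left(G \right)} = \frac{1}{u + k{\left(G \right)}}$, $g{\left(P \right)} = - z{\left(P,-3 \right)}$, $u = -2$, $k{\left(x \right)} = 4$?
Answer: $- \frac{1073}{602} \approx -1.7824$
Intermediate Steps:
$g{\left(P \right)} = -1$ ($g{\left(P \right)} = \left(-1\right) 1 = -1$)
$Q{\left(G \right)} = \frac{1}{2}$ ($Q{\left(G \right)} = \frac{1}{-2 + 4} = \frac{1}{2}$)
$r{\left(p \right)} = - 2 p$ ($r{\left(p \right)} = - 4 \frac{p}{2} = - 2 p$)
$\frac{g{\left(16 \right)}}{r{\left(-1 \right)}} + \frac{386}{-301} = - \frac{1}{\left(-2\right) \left(-1\right)} + \frac{386}{-301} = - \frac{1}{2} + 386 \left(- \frac{1}{301}\right) = \left(-1\right) \frac{1}{2} - \frac{386}{301} = - \frac{1}{2} - \frac{386}{301} = - \frac{1073}{602}$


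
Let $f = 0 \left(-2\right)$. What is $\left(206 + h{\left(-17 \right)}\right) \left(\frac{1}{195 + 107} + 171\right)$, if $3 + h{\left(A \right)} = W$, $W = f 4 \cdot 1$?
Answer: $\frac{10483529}{302} \approx 34714.0$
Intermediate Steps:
$f = 0$
$W = 0$ ($W = 0 \cdot 4 \cdot 1 = 0 \cdot 1 = 0$)
$h{\left(A \right)} = -3$ ($h{\left(A \right)} = -3 + 0 = -3$)
$\left(206 + h{\left(-17 \right)}\right) \left(\frac{1}{195 + 107} + 171\right) = \left(206 - 3\right) \left(\frac{1}{195 + 107} + 171\right) = 203 \left(\frac{1}{302} + 171\right) = 203 \cdot \frac{51643}{302} = \frac{10483529}{302}$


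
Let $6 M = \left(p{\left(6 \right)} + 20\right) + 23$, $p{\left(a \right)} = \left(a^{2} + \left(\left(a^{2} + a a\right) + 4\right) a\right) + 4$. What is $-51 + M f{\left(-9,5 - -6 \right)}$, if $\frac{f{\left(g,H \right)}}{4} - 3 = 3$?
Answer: $2105$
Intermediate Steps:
$f{\left(g,H \right)} = 24$ ($f{\left(g,H \right)} = 12 + 4 \cdot 3 = 12 + 12 = 24$)
$p{\left(a \right)} = 4 + a^{2} + a \left(4 + 2 a^{2}\right)$ ($p{\left(a \right)} = \left(a^{2} + \left(\left(a^{2} + a^{2}\right) + 4\right) a\right) + 4 = \left(a^{2} + \left(2 a^{2} + 4\right) a\right) + 4 = \left(a^{2} + \left(4 + 2 a^{2}\right) a\right) + 4 = \left(a^{2} + a \left(4 + 2 a^{2}\right)\right) + 4 = 4 + a^{2} + a \left(4 + 2 a^{2}\right)$)
$M = \frac{539}{6}$ ($M = \frac{\left(\left(4 + 6^{2} + 2 \cdot 6^{3} + 4 \cdot 6\right) + 20\right) + 23}{6} = \frac{\left(\left(4 + 36 + 2 \cdot 216 + 24\right) + 20\right) + 23}{6} = \frac{\left(\left(4 + 36 + 432 + 24\right) + 20\right) + 23}{6} = \frac{\left(496 + 20\right) + 23}{6} = \frac{516 + 23}{6} = \frac{1}{6} \cdot 539 = \frac{539}{6} \approx 89.833$)
$-51 + M f{\left(-9,5 - -6 \right)} = -51 + \frac{539}{6} \cdot 24 = -51 + 2156 = 2105$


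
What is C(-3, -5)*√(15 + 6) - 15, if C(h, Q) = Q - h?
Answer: -15 - 2*√21 ≈ -24.165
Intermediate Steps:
C(-3, -5)*√(15 + 6) - 15 = (-5 - 1*(-3))*√(15 + 6) - 15 = (-5 + 3)*√21 - 15 = -2*√21 - 15 = -15 - 2*√21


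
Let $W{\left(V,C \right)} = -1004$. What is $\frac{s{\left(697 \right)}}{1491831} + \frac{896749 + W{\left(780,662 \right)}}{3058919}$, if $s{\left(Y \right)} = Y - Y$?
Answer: $\frac{895745}{3058919} \approx 0.29283$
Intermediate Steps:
$s{\left(Y \right)} = 0$
$\frac{s{\left(697 \right)}}{1491831} + \frac{896749 + W{\left(780,662 \right)}}{3058919} = \frac{0}{1491831} + \frac{896749 - 1004}{3058919} = 0 \cdot \frac{1}{1491831} + 895745 \cdot \frac{1}{3058919} = 0 + \frac{895745}{3058919} = \frac{895745}{3058919}$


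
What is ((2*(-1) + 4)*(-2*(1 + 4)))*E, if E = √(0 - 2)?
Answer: -20*I*√2 ≈ -28.284*I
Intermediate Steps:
E = I*√2 (E = √(-2) = I*√2 ≈ 1.4142*I)
((2*(-1) + 4)*(-2*(1 + 4)))*E = ((2*(-1) + 4)*(-2*(1 + 4)))*(I*√2) = ((-2 + 4)*(-2*5))*(I*√2) = (2*(-10))*(I*√2) = -20*I*√2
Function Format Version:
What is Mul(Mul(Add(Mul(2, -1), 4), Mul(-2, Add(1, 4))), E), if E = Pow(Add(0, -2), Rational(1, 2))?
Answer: Mul(-20, I, Pow(2, Rational(1, 2))) ≈ Mul(-28.284, I)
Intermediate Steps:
E = Mul(I, Pow(2, Rational(1, 2))) (E = Pow(-2, Rational(1, 2)) = Mul(I, Pow(2, Rational(1, 2))) ≈ Mul(1.4142, I))
Mul(Mul(Add(Mul(2, -1), 4), Mul(-2, Add(1, 4))), E) = Mul(Mul(Add(Mul(2, -1), 4), Mul(-2, Add(1, 4))), Mul(I, Pow(2, Rational(1, 2)))) = Mul(Mul(Add(-2, 4), Mul(-2, 5)), Mul(I, Pow(2, Rational(1, 2)))) = Mul(Mul(2, -10), Mul(I, Pow(2, Rational(1, 2)))) = Mul(-20, Mul(I, Pow(2, Rational(1, 2)))) = Mul(-20, I, Pow(2, Rational(1, 2)))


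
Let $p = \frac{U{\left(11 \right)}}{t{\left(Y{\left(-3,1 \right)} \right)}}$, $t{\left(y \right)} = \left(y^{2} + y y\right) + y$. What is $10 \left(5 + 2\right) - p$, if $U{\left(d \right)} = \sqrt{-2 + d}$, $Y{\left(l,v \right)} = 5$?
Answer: $\frac{3847}{55} \approx 69.945$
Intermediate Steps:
$t{\left(y \right)} = y + 2 y^{2}$ ($t{\left(y \right)} = \left(y^{2} + y^{2}\right) + y = 2 y^{2} + y = y + 2 y^{2}$)
$p = \frac{3}{55}$ ($p = \frac{\sqrt{-2 + 11}}{5 \left(1 + 2 \cdot 5\right)} = \frac{\sqrt{9}}{5 \left(1 + 10\right)} = \frac{3}{5 \cdot 11} = \frac{3}{55} \approx 0.054545$)
$10 \left(5 + 2\right) - p = 10 \left(5 + 2\right) - \frac{3}{55} = 10 \cdot 7 - \frac{3}{55} = 70 - \frac{3}{55} = \frac{3847}{55}$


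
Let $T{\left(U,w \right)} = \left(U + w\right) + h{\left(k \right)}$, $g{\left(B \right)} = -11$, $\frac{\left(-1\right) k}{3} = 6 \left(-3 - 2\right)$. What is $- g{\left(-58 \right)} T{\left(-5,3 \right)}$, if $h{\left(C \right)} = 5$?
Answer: $33$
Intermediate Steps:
$k = 90$ ($k = - 3 \cdot 6 \left(-3 - 2\right) = - 3 \cdot 6 \left(-5\right) = \left(-3\right) \left(-30\right) = 90$)
$T{\left(U,w \right)} = 5 + U + w$ ($T{\left(U,w \right)} = \left(U + w\right) + 5 = 5 + U + w$)
$- g{\left(-58 \right)} T{\left(-5,3 \right)} = \left(-1\right) \left(-11\right) \left(5 - 5 + 3\right) = 11 \cdot 3 = 33$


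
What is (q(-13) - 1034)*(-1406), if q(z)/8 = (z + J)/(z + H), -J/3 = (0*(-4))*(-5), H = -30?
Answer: 62367348/43 ≈ 1.4504e+6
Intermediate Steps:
J = 0 (J = -3*0*(-4)*(-5) = -0*(-5) = -3*0 = 0)
q(z) = 8*z/(-30 + z) (q(z) = 8*((z + 0)/(z - 30)) = 8*(z/(-30 + z)) = 8*z/(-30 + z))
(q(-13) - 1034)*(-1406) = (8*(-13)/(-30 - 13) - 1034)*(-1406) = (8*(-13)/(-43) - 1034)*(-1406) = (8*(-13)*(-1/43) - 1034)*(-1406) = (104/43 - 1034)*(-1406) = -44358/43*(-1406) = 62367348/43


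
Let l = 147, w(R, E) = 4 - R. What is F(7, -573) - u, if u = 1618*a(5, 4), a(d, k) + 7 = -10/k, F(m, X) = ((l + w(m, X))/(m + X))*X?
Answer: 4391249/283 ≈ 15517.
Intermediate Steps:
F(m, X) = X*(151 - m)/(X + m) (F(m, X) = ((147 + (4 - m))/(m + X))*X = ((151 - m)/(X + m))*X = X*(151 - m)/(X + m))
a(d, k) = -7 - 10/k
u = -15371 (u = 1618*(-7 - 10/4) = 1618*(-7 - 10*¼) = 1618*(-7 - 5/2) = 1618*(-19/2) = -15371)
F(7, -573) - u = -573*(151 - 1*7)/(-573 + 7) - 1*(-15371) = -573*(151 - 7)/(-566) + 15371 = -573*(-1/566)*144 + 15371 = 41256/283 + 15371 = 4391249/283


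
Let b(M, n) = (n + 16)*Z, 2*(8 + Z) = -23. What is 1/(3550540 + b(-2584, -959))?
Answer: 2/7137857 ≈ 2.8020e-7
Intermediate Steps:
Z = -39/2 (Z = -8 + (1/2)*(-23) = -8 - 23/2 = -39/2 ≈ -19.500)
b(M, n) = -312 - 39*n/2 (b(M, n) = (n + 16)*(-39/2) = (16 + n)*(-39/2) = -312 - 39*n/2)
1/(3550540 + b(-2584, -959)) = 1/(3550540 + (-312 - 39/2*(-959))) = 1/(3550540 + (-312 + 37401/2)) = 1/(3550540 + 36777/2) = 1/(7137857/2) = 2/7137857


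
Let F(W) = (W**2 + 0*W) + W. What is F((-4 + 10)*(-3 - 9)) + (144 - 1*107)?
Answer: 5149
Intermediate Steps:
F(W) = W + W**2 (F(W) = (W**2 + 0) + W = W**2 + W = W + W**2)
F((-4 + 10)*(-3 - 9)) + (144 - 1*107) = ((-4 + 10)*(-3 - 9))*(1 + (-4 + 10)*(-3 - 9)) + (144 - 1*107) = (6*(-12))*(1 + 6*(-12)) + (144 - 107) = -72*(1 - 72) + 37 = -72*(-71) + 37 = 5112 + 37 = 5149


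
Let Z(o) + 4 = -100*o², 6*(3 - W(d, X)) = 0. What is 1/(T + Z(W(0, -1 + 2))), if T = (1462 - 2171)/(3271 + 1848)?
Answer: -5119/4628285 ≈ -0.0011060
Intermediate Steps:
W(d, X) = 3 (W(d, X) = 3 - ⅙*0 = 3 + 0 = 3)
T = -709/5119 ≈ -0.13850
Z(o) = -4 - 100*o²
1/(T + Z(W(0, -1 + 2))) = 1/(-709/5119 + (-4 - 100*3²)) = 1/(-709/5119 + (-4 - 100*9)) = 1/(-709/5119 + (-4 - 900)) = 1/(-709/5119 - 904) = 1/(-4628285/5119) = -5119/4628285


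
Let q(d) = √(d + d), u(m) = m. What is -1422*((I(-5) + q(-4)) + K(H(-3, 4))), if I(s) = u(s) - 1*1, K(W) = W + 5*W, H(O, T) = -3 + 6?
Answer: -17064 - 2844*I*√2 ≈ -17064.0 - 4022.0*I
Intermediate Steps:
H(O, T) = 3
K(W) = 6*W
I(s) = -1 + s (I(s) = s - 1*1 = s - 1 = -1 + s)
q(d) = √2*√d (q(d) = √(2*d) = √2*√d)
-1422*((I(-5) + q(-4)) + K(H(-3, 4))) = -1422*(((-1 - 5) + √2*√(-4)) + 6*3) = -1422*((-6 + √2*(2*I)) + 18) = -1422*((-6 + 2*I*√2) + 18) = -1422*(12 + 2*I*√2) = -17064 - 2844*I*√2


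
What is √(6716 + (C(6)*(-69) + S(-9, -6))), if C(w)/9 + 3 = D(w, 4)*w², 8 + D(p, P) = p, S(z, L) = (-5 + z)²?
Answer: 3*√5943 ≈ 231.27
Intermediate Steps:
D(p, P) = -8 + p
C(w) = -27 + 9*w²*(-8 + w) (C(w) = -27 + 9*((-8 + w)*w²) = -27 + 9*(w²*(-8 + w)) = -27 + 9*w²*(-8 + w))
√(6716 + (C(6)*(-69) + S(-9, -6))) = √(6716 + ((-27 + 9*6²*(-8 + 6))*(-69) + (-5 - 9)²)) = √(6716 + ((-27 + 9*36*(-2))*(-69) + (-14)²)) = √(6716 + ((-27 - 648)*(-69) + 196)) = √(6716 + (-675*(-69) + 196)) = √(6716 + (46575 + 196)) = √(6716 + 46771) = √53487 = 3*√5943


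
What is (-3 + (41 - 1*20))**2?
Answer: 324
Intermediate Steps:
(-3 + (41 - 1*20))**2 = (-3 + (41 - 20))**2 = (-3 + 21)**2 = 18**2 = 324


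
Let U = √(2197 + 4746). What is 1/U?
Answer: √6943/6943 ≈ 0.012001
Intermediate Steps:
U = √6943 ≈ 83.325
1/U = 1/(√6943) = √6943/6943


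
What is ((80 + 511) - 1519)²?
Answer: 861184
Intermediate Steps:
((80 + 511) - 1519)² = (591 - 1519)² = (-928)² = 861184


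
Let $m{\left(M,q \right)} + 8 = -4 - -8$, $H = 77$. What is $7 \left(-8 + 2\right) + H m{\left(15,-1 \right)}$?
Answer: $-350$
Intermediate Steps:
$m{\left(M,q \right)} = -4$ ($m{\left(M,q \right)} = -8 - -4 = -8 + \left(-4 + 8\right) = -8 + 4 = -4$)
$7 \left(-8 + 2\right) + H m{\left(15,-1 \right)} = 7 \left(-8 + 2\right) + 77 \left(-4\right) = 7 \left(-6\right) - 308 = -42 - 308 = -350$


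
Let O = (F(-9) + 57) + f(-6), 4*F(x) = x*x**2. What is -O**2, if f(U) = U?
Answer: -275625/16 ≈ -17227.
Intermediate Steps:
F(x) = x**3/4 (F(x) = (x*x**2)/4 = x**3/4)
O = -525/4 (O = ((1/4)*(-9)**3 + 57) - 6 = ((1/4)*(-729) + 57) - 6 = (-729/4 + 57) - 6 = -501/4 - 6 = -525/4 ≈ -131.25)
-O**2 = -(-525/4)**2 = -1*275625/16 = -275625/16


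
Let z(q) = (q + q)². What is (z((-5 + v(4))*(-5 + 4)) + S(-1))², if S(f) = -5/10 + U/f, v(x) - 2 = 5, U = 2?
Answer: 729/4 ≈ 182.25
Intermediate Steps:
v(x) = 7 (v(x) = 2 + 5 = 7)
S(f) = -½ + 2/f (S(f) = -5/10 + 2/f = -5*⅒ + 2/f = -½ + 2/f)
z(q) = 4*q² (z(q) = (2*q)² = 4*q²)
(z((-5 + v(4))*(-5 + 4)) + S(-1))² = (4*((-5 + 7)*(-5 + 4))² + (½)*(4 - 1*(-1))/(-1))² = (4*(2*(-1))² + (½)*(-1)*(4 + 1))² = (4*(-2)² + (½)*(-1)*5)² = (4*4 - 5/2)² = (16 - 5/2)² = (27/2)² = 729/4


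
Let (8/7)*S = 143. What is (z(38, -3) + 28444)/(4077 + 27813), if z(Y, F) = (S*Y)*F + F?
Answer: 56707/127560 ≈ 0.44455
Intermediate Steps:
S = 1001/8 (S = (7/8)*143 = 1001/8 ≈ 125.13)
z(Y, F) = F + 1001*F*Y/8 (z(Y, F) = (1001*Y/8)*F + F = 1001*F*Y/8 + F = F + 1001*F*Y/8)
(z(38, -3) + 28444)/(4077 + 27813) = ((1/8)*(-3)*(8 + 1001*38) + 28444)/(4077 + 27813) = ((1/8)*(-3)*(8 + 38038) + 28444)/31890 = ((1/8)*(-3)*38046 + 28444)*(1/31890) = (-57069/4 + 28444)*(1/31890) = (56707/4)*(1/31890) = 56707/127560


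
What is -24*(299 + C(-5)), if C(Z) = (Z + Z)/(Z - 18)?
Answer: -165288/23 ≈ -7186.4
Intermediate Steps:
C(Z) = 2*Z/(-18 + Z) (C(Z) = (2*Z)/(-18 + Z) = 2*Z/(-18 + Z))
-24*(299 + C(-5)) = -24*(299 + 2*(-5)/(-18 - 5)) = -24*(299 + 2*(-5)/(-23)) = -24*(299 + 2*(-5)*(-1/23)) = -24*(299 + 10/23) = -24*6887/23 = -165288/23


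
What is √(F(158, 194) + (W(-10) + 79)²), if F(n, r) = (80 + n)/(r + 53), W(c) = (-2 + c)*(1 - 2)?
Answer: √505274315/247 ≈ 91.005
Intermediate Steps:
W(c) = 2 - c (W(c) = (-2 + c)*(-1) = 2 - c)
F(n, r) = (80 + n)/(53 + r)
√(F(158, 194) + (W(-10) + 79)²) = √((80 + 158)/(53 + 194) + ((2 - 1*(-10)) + 79)²) = √(238/247 + ((2 + 10) + 79)²) = √((1/247)*238 + (12 + 79)²) = √(238/247 + 91²) = √(238/247 + 8281) = √(2045645/247) = √505274315/247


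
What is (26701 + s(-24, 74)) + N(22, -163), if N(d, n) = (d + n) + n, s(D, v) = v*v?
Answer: 31873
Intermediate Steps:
s(D, v) = v**2
N(d, n) = d + 2*n
(26701 + s(-24, 74)) + N(22, -163) = (26701 + 74**2) + (22 + 2*(-163)) = (26701 + 5476) + (22 - 326) = 32177 - 304 = 31873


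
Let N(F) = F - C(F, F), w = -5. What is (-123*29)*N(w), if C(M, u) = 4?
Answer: 32103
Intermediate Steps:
N(F) = -4 + F (N(F) = F - 1*4 = F - 4 = -4 + F)
(-123*29)*N(w) = (-123*29)*(-4 - 5) = -3567*(-9) = 32103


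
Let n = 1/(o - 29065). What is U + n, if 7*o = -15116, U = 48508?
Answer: 10602442061/218571 ≈ 48508.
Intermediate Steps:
o = -15116/7 (o = (1/7)*(-15116) = -15116/7 ≈ -2159.4)
n = -7/218571 (n = 1/(-15116/7 - 29065) = 1/(-218571/7) = -7/218571 ≈ -3.2026e-5)
U + n = 48508 - 7/218571 = 10602442061/218571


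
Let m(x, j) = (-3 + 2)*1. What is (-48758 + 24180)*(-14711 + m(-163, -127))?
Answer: 361591536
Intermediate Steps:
m(x, j) = -1 (m(x, j) = -1*1 = -1)
(-48758 + 24180)*(-14711 + m(-163, -127)) = (-48758 + 24180)*(-14711 - 1) = -24578*(-14712) = 361591536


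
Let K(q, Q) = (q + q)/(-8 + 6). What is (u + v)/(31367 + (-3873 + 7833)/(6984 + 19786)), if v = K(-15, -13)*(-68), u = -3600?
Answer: -2473548/16793971 ≈ -0.14729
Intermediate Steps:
K(q, Q) = -q (K(q, Q) = (2*q)/(-2) = (2*q)*(-½) = -q)
v = -1020 (v = -1*(-15)*(-68) = 15*(-68) = -1020)
(u + v)/(31367 + (-3873 + 7833)/(6984 + 19786)) = (-3600 - 1020)/(31367 + (-3873 + 7833)/(6984 + 19786)) = -4620/(31367 + 3960/26770) = -4620/(31367 + 3960*(1/26770)) = -4620/(31367 + 396/2677) = -4620/83969855/2677 = -4620*2677/83969855 = -2473548/16793971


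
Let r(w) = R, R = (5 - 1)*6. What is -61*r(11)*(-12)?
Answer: 17568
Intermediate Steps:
R = 24 (R = 4*6 = 24)
r(w) = 24
-61*r(11)*(-12) = -61*24*(-12) = -1464*(-12) = 17568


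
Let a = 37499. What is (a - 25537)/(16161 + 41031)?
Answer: 5981/28596 ≈ 0.20916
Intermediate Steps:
(a - 25537)/(16161 + 41031) = (37499 - 25537)/(16161 + 41031) = 11962/57192 = 11962*(1/57192) = 5981/28596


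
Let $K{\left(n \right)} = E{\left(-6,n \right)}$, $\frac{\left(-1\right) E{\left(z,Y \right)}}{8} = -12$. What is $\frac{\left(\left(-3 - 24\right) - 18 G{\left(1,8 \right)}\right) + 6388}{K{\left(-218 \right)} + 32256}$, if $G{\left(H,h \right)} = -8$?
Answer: $\frac{6505}{32352} \approx 0.20107$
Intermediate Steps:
$E{\left(z,Y \right)} = 96$ ($E{\left(z,Y \right)} = \left(-8\right) \left(-12\right) = 96$)
$K{\left(n \right)} = 96$
$\frac{\left(\left(-3 - 24\right) - 18 G{\left(1,8 \right)}\right) + 6388}{K{\left(-218 \right)} + 32256} = \frac{\left(\left(-3 - 24\right) - -144\right) + 6388}{96 + 32256} = \frac{\left(\left(-3 - 24\right) + 144\right) + 6388}{32352} = \left(\left(-27 + 144\right) + 6388\right) \frac{1}{32352} = \left(117 + 6388\right) \frac{1}{32352} = 6505 \cdot \frac{1}{32352} = \frac{6505}{32352}$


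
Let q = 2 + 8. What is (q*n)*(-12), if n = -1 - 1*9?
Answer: 1200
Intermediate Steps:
q = 10
n = -10 (n = -1 - 9 = -10)
(q*n)*(-12) = (10*(-10))*(-12) = -100*(-12) = 1200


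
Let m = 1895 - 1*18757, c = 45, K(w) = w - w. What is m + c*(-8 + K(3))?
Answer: -17222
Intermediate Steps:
K(w) = 0
m = -16862 (m = 1895 - 18757 = -16862)
m + c*(-8 + K(3)) = -16862 + 45*(-8 + 0) = -16862 + 45*(-8) = -16862 - 360 = -17222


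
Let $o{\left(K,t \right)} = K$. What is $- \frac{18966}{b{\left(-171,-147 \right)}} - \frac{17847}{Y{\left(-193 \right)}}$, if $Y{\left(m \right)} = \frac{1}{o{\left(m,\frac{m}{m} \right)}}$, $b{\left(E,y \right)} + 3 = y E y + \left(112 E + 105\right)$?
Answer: $\frac{4264472105995}{1238063} \approx 3.4445 \cdot 10^{6}$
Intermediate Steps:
$b{\left(E,y \right)} = 102 + 112 E + E y^{2}$ ($b{\left(E,y \right)} = -3 + \left(y E y + \left(112 E + 105\right)\right) = -3 + \left(E y y + \left(105 + 112 E\right)\right) = -3 + \left(E y^{2} + \left(105 + 112 E\right)\right) = -3 + \left(105 + 112 E + E y^{2}\right) = 102 + 112 E + E y^{2}$)
$Y{\left(m \right)} = \frac{1}{m}$
$- \frac{18966}{b{\left(-171,-147 \right)}} - \frac{17847}{Y{\left(-193 \right)}} = - \frac{18966}{102 + 112 \left(-171\right) - 171 \left(-147\right)^{2}} - \frac{17847}{\frac{1}{-193}} = - \frac{18966}{102 - 19152 - 3695139} - \frac{17847}{- \frac{1}{193}} = - \frac{18966}{102 - 19152 - 3695139} - -3444471 = - \frac{18966}{-3714189} + 3444471 = \left(-18966\right) \left(- \frac{1}{3714189}\right) + 3444471 = \frac{6322}{1238063} + 3444471 = \frac{4264472105995}{1238063}$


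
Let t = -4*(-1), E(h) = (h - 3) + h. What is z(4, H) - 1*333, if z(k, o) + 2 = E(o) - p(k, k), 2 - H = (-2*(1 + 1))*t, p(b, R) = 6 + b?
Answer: -312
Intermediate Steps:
E(h) = -3 + 2*h (E(h) = (-3 + h) + h = -3 + 2*h)
t = 4
H = 18 (H = 2 - (-2*(1 + 1))*4 = 2 - (-2*2)*4 = 2 - (-4)*4 = 2 - 1*(-16) = 2 + 16 = 18)
z(k, o) = -11 - k + 2*o (z(k, o) = -2 + ((-3 + 2*o) - (6 + k)) = -2 + ((-3 + 2*o) + (-6 - k)) = -2 + (-9 - k + 2*o) = -11 - k + 2*o)
z(4, H) - 1*333 = (-11 - 1*4 + 2*18) - 1*333 = (-11 - 4 + 36) - 333 = 21 - 333 = -312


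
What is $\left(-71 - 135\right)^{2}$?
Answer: $42436$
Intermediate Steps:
$\left(-71 - 135\right)^{2} = \left(-206\right)^{2} = 42436$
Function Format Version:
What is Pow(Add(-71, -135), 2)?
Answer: 42436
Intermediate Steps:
Pow(Add(-71, -135), 2) = Pow(-206, 2) = 42436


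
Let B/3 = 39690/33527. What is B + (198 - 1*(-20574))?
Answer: 696541914/33527 ≈ 20776.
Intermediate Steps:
B = 119070/33527 (B = 3*(39690/33527) = 119070/33527 ≈ 3.5515)
B + (198 - 1*(-20574)) = 119070/33527 + (198 - 1*(-20574)) = 119070/33527 + (198 + 20574) = 119070/33527 + 20772 = 696541914/33527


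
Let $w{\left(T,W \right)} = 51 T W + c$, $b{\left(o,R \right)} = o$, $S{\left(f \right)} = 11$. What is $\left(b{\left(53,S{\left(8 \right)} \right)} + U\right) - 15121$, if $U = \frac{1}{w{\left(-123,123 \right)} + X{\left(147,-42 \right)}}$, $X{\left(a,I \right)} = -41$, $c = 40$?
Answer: $- \frac{11626167441}{771580} \approx -15068.0$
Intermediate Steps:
$w{\left(T,W \right)} = 40 + 51 T W$ ($w{\left(T,W \right)} = 51 T W + 40 = 40 + 51 T W$)
$U = - \frac{1}{771580}$ ($U = \frac{1}{\left(40 + 51 \left(-123\right) 123\right) - 41} = \frac{1}{\left(40 - 771579\right) - 41} = \frac{1}{-771539 - 41} = \frac{1}{-771580} = - \frac{1}{771580} \approx -1.296 \cdot 10^{-6}$)
$\left(b{\left(53,S{\left(8 \right)} \right)} + U\right) - 15121 = \left(53 - \frac{1}{771580}\right) - 15121 = \frac{40893739}{771580} - 15121 = - \frac{11626167441}{771580}$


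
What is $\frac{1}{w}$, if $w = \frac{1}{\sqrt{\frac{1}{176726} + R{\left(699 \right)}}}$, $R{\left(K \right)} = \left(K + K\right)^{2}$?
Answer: $\frac{\sqrt{61040100274627430}}{176726} \approx 1398.0$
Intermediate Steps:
$R{\left(K \right)} = 4 K^{2}$ ($R{\left(K \right)} = \left(2 K\right)^{2} = 4 K^{2}$)
$w = \frac{\sqrt{61040100274627430}}{345394001305}$ ($w = \frac{1}{\sqrt{\frac{1}{176726} + 4 \cdot 699^{2}}} = \frac{1}{\sqrt{\frac{1}{176726} + 4 \cdot 488601}} = \frac{1}{\sqrt{\frac{1}{176726} + 1954404}} = \frac{1}{\sqrt{\frac{345394001305}{176726}}} = \frac{1}{\frac{1}{176726} \sqrt{61040100274627430}} = \frac{\sqrt{61040100274627430}}{345394001305} \approx 0.00071531$)
$\frac{1}{w} = \frac{1}{\frac{1}{345394001305} \sqrt{61040100274627430}} = \frac{\sqrt{61040100274627430}}{176726}$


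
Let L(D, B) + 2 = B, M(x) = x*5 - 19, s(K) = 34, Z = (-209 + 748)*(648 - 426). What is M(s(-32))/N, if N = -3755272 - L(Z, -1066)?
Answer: -151/3754204 ≈ -4.0222e-5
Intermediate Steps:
Z = 119658 (Z = 539*222 = 119658)
M(x) = -19 + 5*x (M(x) = 5*x - 19 = -19 + 5*x)
L(D, B) = -2 + B
N = -3754204 (N = -3755272 - (-2 - 1066) = -3755272 - 1*(-1068) = -3755272 + 1068 = -3754204)
M(s(-32))/N = (-19 + 5*34)/(-3754204) = (-19 + 170)*(-1/3754204) = 151*(-1/3754204) = -151/3754204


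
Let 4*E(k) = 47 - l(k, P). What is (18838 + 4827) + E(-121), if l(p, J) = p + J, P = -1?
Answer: 94829/4 ≈ 23707.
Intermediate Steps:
l(p, J) = J + p
E(k) = 12 - k/4 (E(k) = (47 - (-1 + k))/4 = (47 + (1 - k))/4 = (48 - k)/4 = 12 - k/4)
(18838 + 4827) + E(-121) = (18838 + 4827) + (12 - ¼*(-121)) = 23665 + (12 + 121/4) = 23665 + 169/4 = 94829/4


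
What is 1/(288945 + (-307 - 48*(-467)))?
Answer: 1/311054 ≈ 3.2149e-6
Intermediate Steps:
1/(288945 + (-307 - 48*(-467))) = 1/(288945 + (-307 + 22416)) = 1/(288945 + 22109) = 1/311054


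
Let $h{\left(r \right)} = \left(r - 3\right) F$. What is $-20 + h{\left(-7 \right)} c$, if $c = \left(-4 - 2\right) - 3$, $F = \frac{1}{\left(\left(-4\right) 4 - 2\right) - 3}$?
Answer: $- \frac{170}{7} \approx -24.286$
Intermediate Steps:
$F = - \frac{1}{21}$ ($F = \frac{1}{\left(-16 - 2\right) - 3} = \frac{1}{-18 - 3} = \frac{1}{-21} = - \frac{1}{21} \approx -0.047619$)
$c = -9$ ($c = -6 - 3 = -9$)
$h{\left(r \right)} = \frac{1}{7} - \frac{r}{21}$ ($h{\left(r \right)} = \left(r - 3\right) \left(- \frac{1}{21}\right) = \left(-3 + r\right) \left(- \frac{1}{21}\right) = \frac{1}{7} - \frac{r}{21}$)
$-20 + h{\left(-7 \right)} c = -20 + \left(\frac{1}{7} - - \frac{1}{3}\right) \left(-9\right) = -20 + \left(\frac{1}{7} + \frac{1}{3}\right) \left(-9\right) = -20 + \frac{10}{21} \left(-9\right) = -20 - \frac{30}{7} = - \frac{170}{7}$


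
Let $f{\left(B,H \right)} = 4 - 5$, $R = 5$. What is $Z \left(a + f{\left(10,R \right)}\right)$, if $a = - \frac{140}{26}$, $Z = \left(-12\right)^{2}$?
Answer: $- \frac{11952}{13} \approx -919.38$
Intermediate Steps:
$f{\left(B,H \right)} = -1$ ($f{\left(B,H \right)} = 4 - 5 = -1$)
$Z = 144$
$a = - \frac{70}{13}$ ($a = \left(-140\right) \frac{1}{26} = - \frac{70}{13} \approx -5.3846$)
$Z \left(a + f{\left(10,R \right)}\right) = 144 \left(- \frac{70}{13} - 1\right) = 144 \left(- \frac{83}{13}\right) = - \frac{11952}{13}$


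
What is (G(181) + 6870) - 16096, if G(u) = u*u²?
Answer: 5920515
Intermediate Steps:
G(u) = u³
(G(181) + 6870) - 16096 = (181³ + 6870) - 16096 = (5929741 + 6870) - 16096 = 5936611 - 16096 = 5920515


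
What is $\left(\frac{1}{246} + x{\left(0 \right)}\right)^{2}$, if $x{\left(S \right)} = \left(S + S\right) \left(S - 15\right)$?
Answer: $\frac{1}{60516} \approx 1.6525 \cdot 10^{-5}$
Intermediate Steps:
$x{\left(S \right)} = 2 S \left(-15 + S\right)$
$\left(\frac{1}{246} + x{\left(0 \right)}\right)^{2} = \left(\frac{1}{246} + 2 \cdot 0 \left(-15 + 0\right)\right)^{2} = \left(\frac{1}{246} + 2 \cdot 0 \left(-15\right)\right)^{2} = \left(\frac{1}{246} + 0\right)^{2} = \left(\frac{1}{246}\right)^{2} = \frac{1}{60516}$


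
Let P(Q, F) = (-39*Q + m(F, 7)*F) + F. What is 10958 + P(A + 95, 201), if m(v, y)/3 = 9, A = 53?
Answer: 10814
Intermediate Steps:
m(v, y) = 27 (m(v, y) = 3*9 = 27)
P(Q, F) = -39*Q + 28*F (P(Q, F) = (-39*Q + 27*F) + F = -39*Q + 28*F)
10958 + P(A + 95, 201) = 10958 + (-39*(53 + 95) + 28*201) = 10958 + (-39*148 + 5628) = 10958 + (-5772 + 5628) = 10958 - 144 = 10814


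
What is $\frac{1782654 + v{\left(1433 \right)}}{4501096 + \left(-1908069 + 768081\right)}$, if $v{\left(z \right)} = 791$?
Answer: $\frac{1783445}{3361108} \approx 0.53061$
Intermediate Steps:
$\frac{1782654 + v{\left(1433 \right)}}{4501096 + \left(-1908069 + 768081\right)} = \frac{1782654 + 791}{4501096 + \left(-1908069 + 768081\right)} = \frac{1783445}{4501096 - 1139988} = \frac{1783445}{3361108}$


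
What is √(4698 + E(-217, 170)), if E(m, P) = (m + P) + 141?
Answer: 2*√1198 ≈ 69.224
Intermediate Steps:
E(m, P) = 141 + P + m (E(m, P) = (P + m) + 141 = 141 + P + m)
√(4698 + E(-217, 170)) = √(4698 + (141 + 170 - 217)) = √(4698 + 94) = √4792 = 2*√1198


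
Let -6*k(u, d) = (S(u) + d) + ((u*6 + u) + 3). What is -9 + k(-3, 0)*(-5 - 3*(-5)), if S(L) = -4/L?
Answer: 169/9 ≈ 18.778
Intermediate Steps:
k(u, d) = -½ - 7*u/6 - d/6 + 2/(3*u) (k(u, d) = -((-4/u + d) + ((u*6 + u) + 3))/6 = -((d - 4/u) + ((6*u + u) + 3))/6 = -((d - 4/u) + (7*u + 3))/6 = -((d - 4/u) + (3 + 7*u))/6 = -(3 + d - 4/u + 7*u)/6 = -½ - 7*u/6 - d/6 + 2/(3*u))
-9 + k(-3, 0)*(-5 - 3*(-5)) = -9 + ((⅙)*(4 - 1*(-3)*(3 + 0 + 7*(-3)))/(-3))*(-5 - 3*(-5)) = -9 + ((⅙)*(-⅓)*(4 - 1*(-3)*(3 + 0 - 21)))*(-5 + 15) = -9 + ((⅙)*(-⅓)*(4 - 1*(-3)*(-18)))*10 = -9 + ((⅙)*(-⅓)*(4 - 54))*10 = -9 + ((⅙)*(-⅓)*(-50))*10 = -9 + (25/9)*10 = -9 + 250/9 = 169/9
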